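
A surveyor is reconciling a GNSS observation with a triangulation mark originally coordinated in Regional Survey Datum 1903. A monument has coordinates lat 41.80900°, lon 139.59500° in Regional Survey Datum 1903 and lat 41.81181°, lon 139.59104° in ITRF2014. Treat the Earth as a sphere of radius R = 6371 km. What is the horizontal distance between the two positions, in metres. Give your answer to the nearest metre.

453 m

Δφ = 41.81181° − 41.80900° = +0.00281°; Δλ = 139.59104° − 139.59500° = -0.00396°.
1° along a meridian = πR/180 = 111195 m.
ΔN = Δφ × 111195 = 312.5 m; ΔE = Δλ × 111195 × cos(41.80900°) = -0.00396 × 111195 × 0.745371 = -328.2 m.
Distance = √(ΔE² + ΔN²) = √((-328.2)² + 312.5²) = 453.2 m.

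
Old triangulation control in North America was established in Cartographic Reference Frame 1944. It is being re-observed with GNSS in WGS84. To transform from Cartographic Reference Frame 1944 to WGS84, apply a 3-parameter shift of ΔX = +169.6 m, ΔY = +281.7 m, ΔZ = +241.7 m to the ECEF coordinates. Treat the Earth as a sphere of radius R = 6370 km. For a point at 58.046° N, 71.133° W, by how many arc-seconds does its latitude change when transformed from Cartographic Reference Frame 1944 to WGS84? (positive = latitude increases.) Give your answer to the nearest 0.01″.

Δφ = 9.96″

sin φ = 0.848473, cos φ = 0.529238, sin λ = -0.946272, cos λ = 0.323372.
North component: ΔN = −sin φ cos λ·ΔX − sin φ sin λ·ΔY + cos φ·ΔZ = −(0.848473)(0.323372)(169.6) − (0.848473)(-0.946272)(281.7) + (0.529238)(241.7) = 307.56 m.
1° of latitude spans πR/180 = 111177 m, so Δφ = 307.56 / 111177 × 3600 = 9.959″.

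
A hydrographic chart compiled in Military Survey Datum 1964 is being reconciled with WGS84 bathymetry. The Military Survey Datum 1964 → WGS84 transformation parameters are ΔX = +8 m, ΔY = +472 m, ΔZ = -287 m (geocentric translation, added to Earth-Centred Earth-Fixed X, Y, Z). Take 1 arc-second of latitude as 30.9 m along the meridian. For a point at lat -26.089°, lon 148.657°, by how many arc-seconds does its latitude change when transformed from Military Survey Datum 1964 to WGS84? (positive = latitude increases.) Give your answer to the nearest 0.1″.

Δφ = -4.9″

sin φ = -0.439767, cos φ = 0.898112, sin λ = 0.520160, cos λ = -0.854069.
North component: ΔN = −sin φ cos λ·ΔX − sin φ sin λ·ΔY + cos φ·ΔZ = −(-0.439767)(-0.854069)(8) − (-0.439767)(0.520160)(472) + (0.898112)(-287) = -152.79 m.
1° of latitude spans 3600 × 30.90 = 111240 m, so Δφ = -152.79 / 111240 × 3600 = -4.945″.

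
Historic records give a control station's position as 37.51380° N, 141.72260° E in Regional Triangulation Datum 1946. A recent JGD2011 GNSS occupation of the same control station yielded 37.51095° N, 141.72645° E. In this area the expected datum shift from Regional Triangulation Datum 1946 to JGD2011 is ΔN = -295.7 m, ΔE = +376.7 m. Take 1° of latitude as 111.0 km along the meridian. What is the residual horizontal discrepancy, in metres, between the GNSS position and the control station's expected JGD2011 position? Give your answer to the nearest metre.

43 m

Observed coordinate differences: Δφ = -0.00285°, Δλ = +0.00385°.
Converting to metres (1° lat = 111000 m, cos φ = 0.793207): observed ΔN = -316.4 m, observed ΔE = 339.0 m.
Subtracting the expected shift leaves a residual of -316.4 − (-295.7) = -20.7 m north and 339.0 − (376.7) = -37.7 m east.
Residual distance = √((-20.7)² + (-37.7)²) = 43.0 m.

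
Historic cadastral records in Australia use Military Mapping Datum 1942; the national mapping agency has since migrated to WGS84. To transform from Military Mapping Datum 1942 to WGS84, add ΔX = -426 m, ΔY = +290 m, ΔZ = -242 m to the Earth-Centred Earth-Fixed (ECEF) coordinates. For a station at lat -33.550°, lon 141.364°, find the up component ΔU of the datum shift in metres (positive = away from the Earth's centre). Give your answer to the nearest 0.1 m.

ΔU = 562.0 m

The local up (radial) axis is (cos φ cos λ, cos φ sin λ, sin φ), giving ΔU = 277.324 + 150.902 + 133.745 = 561.97 m.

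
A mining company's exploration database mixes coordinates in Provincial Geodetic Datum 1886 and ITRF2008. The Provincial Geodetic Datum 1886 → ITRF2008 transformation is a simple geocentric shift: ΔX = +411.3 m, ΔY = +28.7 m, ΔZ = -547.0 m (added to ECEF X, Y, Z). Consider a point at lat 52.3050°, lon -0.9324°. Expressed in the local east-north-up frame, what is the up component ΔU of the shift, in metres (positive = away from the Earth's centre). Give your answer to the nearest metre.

At φ = 52.3050°, λ = -0.9324°: sin φ = 0.791277, cos φ = 0.611458, sin λ = -0.016273, cos λ = 0.999868.
ΔU = cos φ cos λ·ΔX + cos φ sin λ·ΔY + sin φ·ΔZ = (0.611458)(0.999868)(411.3) + (0.611458)(-0.016273)(28.7) + (0.791277)(-547.0) = -181.65 m.

ΔU = -182 m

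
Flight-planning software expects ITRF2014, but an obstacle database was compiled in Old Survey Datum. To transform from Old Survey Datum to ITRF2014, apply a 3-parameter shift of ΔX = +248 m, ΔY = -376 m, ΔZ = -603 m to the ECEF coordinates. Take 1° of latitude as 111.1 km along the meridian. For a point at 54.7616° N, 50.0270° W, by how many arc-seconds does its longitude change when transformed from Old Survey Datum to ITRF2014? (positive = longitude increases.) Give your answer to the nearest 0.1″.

Δλ = -2.9″

sin φ = 0.816758, cos φ = 0.576980, sin λ = -0.766347, cos λ = 0.642427.
East component: ΔE = −sin λ·ΔX + cos λ·ΔY = −(-0.766347)(248) + (0.642427)(-376) = -51.50 m.
1° of latitude spans 111100 m; at latitude φ, 1° of longitude spans that × cos φ = 64102.5 m, so Δλ = -51.50 / 64102.5 × 3600 = -2.892″.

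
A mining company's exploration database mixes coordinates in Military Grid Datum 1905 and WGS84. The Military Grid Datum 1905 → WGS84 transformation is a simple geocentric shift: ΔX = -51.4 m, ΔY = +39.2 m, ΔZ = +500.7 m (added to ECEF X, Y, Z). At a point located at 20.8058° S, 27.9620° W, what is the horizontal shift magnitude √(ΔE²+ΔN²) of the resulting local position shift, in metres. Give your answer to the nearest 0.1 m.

445.5 m

The local east axis at (φ, λ) is (−sin λ, cos λ, 0), so ΔE = −sin(-27.9620°)·(-51.4) + cos(-27.9620°)·39.2 = 10.52 m.
The local north axis is (−sin φ cos λ, −sin φ sin λ, cos φ), giving ΔN = -16.126 − 6.529 + 468.049 = 445.39 m.
Horizontal magnitude = √(ΔE² + ΔN²) = √(10.52² + 445.39²) = 445.52 m.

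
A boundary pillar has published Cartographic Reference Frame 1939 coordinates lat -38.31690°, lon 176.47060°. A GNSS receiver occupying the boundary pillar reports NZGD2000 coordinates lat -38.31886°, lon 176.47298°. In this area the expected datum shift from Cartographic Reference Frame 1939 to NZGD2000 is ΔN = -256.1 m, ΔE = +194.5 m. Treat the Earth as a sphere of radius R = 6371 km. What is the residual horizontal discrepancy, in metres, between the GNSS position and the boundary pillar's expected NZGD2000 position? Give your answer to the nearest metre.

Observed coordinate differences: Δφ = -0.00196°, Δλ = +0.00238°.
Converting to metres (1° lat = 111195 m, cos φ = 0.784594): observed ΔN = -217.9 m, observed ΔE = 207.6 m.
Subtracting the expected shift leaves a residual of -217.9 − (-256.1) = 38.2 m north and 207.6 − (194.5) = 13.1 m east.
Residual distance = √(38.2² + 13.1²) = 40.4 m.

40 m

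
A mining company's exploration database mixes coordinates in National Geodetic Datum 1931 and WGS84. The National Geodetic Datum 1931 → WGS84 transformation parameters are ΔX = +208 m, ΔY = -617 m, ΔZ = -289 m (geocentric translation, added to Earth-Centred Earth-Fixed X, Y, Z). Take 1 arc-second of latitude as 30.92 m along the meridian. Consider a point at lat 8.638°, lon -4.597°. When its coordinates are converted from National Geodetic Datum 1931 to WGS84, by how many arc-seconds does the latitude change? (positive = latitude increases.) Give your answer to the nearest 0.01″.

Δφ = -10.49″

sin φ = 0.150191, cos φ = 0.988657, sin λ = -0.080147, cos λ = 0.996783.
North component: ΔN = −sin φ cos λ·ΔX − sin φ sin λ·ΔY + cos φ·ΔZ = −(0.150191)(0.996783)(208) − (0.150191)(-0.080147)(-617) + (0.988657)(-289) = -324.29 m.
1° of latitude spans 3600 × 30.92 = 111312 m, so Δφ = -324.29 / 111312 × 3600 = -10.488″.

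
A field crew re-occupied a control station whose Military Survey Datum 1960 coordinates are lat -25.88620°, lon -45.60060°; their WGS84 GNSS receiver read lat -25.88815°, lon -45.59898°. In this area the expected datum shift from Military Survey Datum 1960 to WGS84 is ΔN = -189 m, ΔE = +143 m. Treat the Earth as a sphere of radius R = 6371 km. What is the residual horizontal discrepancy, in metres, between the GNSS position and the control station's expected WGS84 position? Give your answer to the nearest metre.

34 m

Observed coordinate differences: Δφ = -0.00195°, Δλ = +0.00162°.
Converting to metres (1° lat = 111195 m, cos φ = 0.899663): observed ΔN = -216.8 m, observed ΔE = 162.1 m.
Subtracting the expected shift leaves a residual of -216.8 − (-189) = -27.8 m north and 162.1 − (143) = 19.1 m east.
Residual distance = √((-27.8)² + 19.1²) = 33.7 m.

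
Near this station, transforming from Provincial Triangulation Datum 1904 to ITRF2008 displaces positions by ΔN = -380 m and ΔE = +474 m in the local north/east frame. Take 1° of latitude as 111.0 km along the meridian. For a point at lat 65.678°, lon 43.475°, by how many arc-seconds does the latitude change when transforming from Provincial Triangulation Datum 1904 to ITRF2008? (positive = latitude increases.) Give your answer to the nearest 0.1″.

Δφ = -12.3″

1° of latitude = 111.0 km, so Δφ = -380.0 / 111000 = -0.0034234° = -12.324″.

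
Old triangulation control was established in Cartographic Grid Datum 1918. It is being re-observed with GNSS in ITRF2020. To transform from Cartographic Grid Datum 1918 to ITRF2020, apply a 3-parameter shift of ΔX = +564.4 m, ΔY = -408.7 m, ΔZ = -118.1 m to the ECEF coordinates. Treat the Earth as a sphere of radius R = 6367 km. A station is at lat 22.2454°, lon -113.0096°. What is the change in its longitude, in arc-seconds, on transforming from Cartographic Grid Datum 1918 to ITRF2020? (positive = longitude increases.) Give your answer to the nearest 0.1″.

Δλ = 23.8″

sin φ = 0.378574, cos φ = 0.925571, sin λ = -0.920439, cos λ = -0.390885.
East component: ΔE = −sin λ·ΔX + cos λ·ΔY = −(-0.920439)(564.4) + (-0.390885)(-408.7) = 679.25 m.
1° of latitude spans πR/180 = 111125 m; at latitude φ, 1° of longitude spans that × cos φ = 102854.2 m, so Δλ = 679.25 / 102854.2 × 3600 = 23.774″.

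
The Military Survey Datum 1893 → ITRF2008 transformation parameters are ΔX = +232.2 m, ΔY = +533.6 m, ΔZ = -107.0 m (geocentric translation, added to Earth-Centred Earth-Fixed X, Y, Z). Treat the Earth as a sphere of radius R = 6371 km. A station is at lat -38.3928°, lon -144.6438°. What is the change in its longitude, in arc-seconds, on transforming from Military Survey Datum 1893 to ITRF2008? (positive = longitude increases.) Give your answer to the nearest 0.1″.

sin φ = -0.621049, cos φ = 0.783772, sin λ = -0.578658, cos λ = -0.815570.
East component: ΔE = −sin λ·ΔX + cos λ·ΔY = −(-0.578658)(232.2) + (-0.815570)(533.6) = -300.82 m.
1° of latitude spans πR/180 = 111195 m; at latitude φ, 1° of longitude spans that × cos φ = 87151.4 m, so Δλ = -300.82 / 87151.4 × 3600 = -12.426″.

Δλ = -12.4″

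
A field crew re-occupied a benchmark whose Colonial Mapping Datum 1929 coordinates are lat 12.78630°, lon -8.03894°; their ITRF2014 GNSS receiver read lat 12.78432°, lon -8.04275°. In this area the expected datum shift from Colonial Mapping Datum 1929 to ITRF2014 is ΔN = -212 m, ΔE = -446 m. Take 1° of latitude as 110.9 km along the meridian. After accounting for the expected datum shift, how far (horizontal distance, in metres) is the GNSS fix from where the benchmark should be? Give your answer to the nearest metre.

Observed coordinate differences: Δφ = -0.00198°, Δλ = -0.00381°.
Converting to metres (1° lat = 110900 m, cos φ = 0.975202): observed ΔN = -219.6 m, observed ΔE = -412.1 m.
Subtracting the expected shift leaves a residual of -219.6 − (-212) = -7.6 m north and -412.1 − (-446) = 33.9 m east.
Residual distance = √((-7.6)² + 33.9²) = 34.8 m.

35 m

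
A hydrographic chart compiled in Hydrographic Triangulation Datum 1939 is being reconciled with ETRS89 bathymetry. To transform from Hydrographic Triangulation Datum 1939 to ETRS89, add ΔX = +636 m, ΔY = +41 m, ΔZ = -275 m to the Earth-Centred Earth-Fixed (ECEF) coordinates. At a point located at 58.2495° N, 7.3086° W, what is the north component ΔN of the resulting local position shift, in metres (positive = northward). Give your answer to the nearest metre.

ΔN = -677 m

At φ = 58.2495°, λ = -7.3086°: sin φ = 0.850348, cos φ = 0.526221, sin λ = -0.127213, cos λ = 0.991875.
ΔN = −sin φ cos λ·ΔX − sin φ sin λ·ΔY + cos φ·ΔZ = −(0.850348)(0.991875)(636) − (0.850348)(-0.127213)(41) + (0.526221)(-275) = -676.70 m.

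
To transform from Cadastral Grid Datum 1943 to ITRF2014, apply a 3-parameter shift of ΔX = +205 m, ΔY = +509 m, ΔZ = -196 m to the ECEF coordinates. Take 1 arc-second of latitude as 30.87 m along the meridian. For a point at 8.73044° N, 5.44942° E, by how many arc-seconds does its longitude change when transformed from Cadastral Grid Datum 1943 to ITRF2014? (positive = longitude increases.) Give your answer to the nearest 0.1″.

Δλ = 16.0″

sin φ = 0.151786, cos φ = 0.988413, sin λ = 0.094967, cos λ = 0.995480.
East component: ΔE = −sin λ·ΔX + cos λ·ΔY = −(0.094967)(205) + (0.995480)(509) = 487.23 m.
1° of latitude spans 3600 × 30.87 = 111132 m; at latitude φ, 1° of longitude spans that × cos φ = 109844.4 m, so Δλ = 487.23 / 109844.4 × 3600 = 15.968″.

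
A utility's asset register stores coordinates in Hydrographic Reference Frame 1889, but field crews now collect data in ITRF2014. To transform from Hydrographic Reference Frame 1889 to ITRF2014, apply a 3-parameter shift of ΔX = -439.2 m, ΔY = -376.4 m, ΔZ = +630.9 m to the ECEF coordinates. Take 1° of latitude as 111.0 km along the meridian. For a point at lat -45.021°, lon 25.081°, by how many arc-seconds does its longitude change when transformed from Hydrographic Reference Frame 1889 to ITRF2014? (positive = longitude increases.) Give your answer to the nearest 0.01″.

Δλ = -7.10″

sin φ = -0.707366, cos φ = 0.706848, sin λ = 0.423899, cos λ = 0.905709.
East component: ΔE = −sin λ·ΔX + cos λ·ΔY = −(0.423899)(-439.2) + (0.905709)(-376.4) = -154.73 m.
1° of latitude spans 111000 m; at latitude φ, 1° of longitude spans that × cos φ = 78460.1 m, so Δλ = -154.73 / 78460.1 × 3600 = -7.100″.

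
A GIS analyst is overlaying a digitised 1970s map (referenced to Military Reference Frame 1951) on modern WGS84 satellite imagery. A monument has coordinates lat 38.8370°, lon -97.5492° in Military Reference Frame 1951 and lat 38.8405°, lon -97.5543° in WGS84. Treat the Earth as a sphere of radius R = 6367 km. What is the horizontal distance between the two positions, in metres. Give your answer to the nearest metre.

Δφ = 38.8405° − 38.8370° = +0.0035°; Δλ = -97.5543° − -97.5492° = -0.0051°.
1° along a meridian = πR/180 = 111125 m.
ΔN = Δφ × 111125 = 388.9 m; ΔE = Δλ × 111125 × cos(38.8370°) = -0.0051 × 111125 × 0.778933 = -441.5 m.
Distance = √(ΔE² + ΔN²) = √((-441.5)² + 388.9²) = 588.3 m.

588 m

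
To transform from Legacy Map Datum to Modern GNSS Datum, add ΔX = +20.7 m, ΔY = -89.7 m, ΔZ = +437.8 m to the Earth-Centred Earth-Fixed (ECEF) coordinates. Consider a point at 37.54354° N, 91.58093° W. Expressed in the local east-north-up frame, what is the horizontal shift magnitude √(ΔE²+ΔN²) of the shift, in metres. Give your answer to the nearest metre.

294 m

At φ = 37.54354°, λ = -91.58093°: sin φ = 0.609364, cos φ = 0.792891, sin λ = -0.999619, cos λ = -0.027589.
ΔE = −sin λ·ΔX + cos λ·ΔY = −(-0.999619)·(20.7) + (-0.027589)·(-89.7) = 23.17 m.
ΔN = −sin φ cos λ·ΔX − sin φ sin λ·ΔY + cos φ·ΔZ = −(0.609364)(-0.027589)(20.7) − (0.609364)(-0.999619)(-89.7) + (0.792891)(437.8) = 292.84 m.
Horizontal magnitude = √(ΔE² + ΔN²) = √(23.17² + 292.84²) = 293.75 m.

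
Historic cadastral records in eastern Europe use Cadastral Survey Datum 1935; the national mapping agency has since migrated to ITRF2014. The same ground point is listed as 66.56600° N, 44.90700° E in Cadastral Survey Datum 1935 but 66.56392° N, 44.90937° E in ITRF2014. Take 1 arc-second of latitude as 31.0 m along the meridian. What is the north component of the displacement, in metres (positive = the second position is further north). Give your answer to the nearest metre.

ΔN = -232 m

Δφ = 66.56392° − 66.56600° = -0.00208°; Δλ = 44.90937° − 44.90700° = +0.00237°.
1° of latitude = 3600 × 31.00 = 111600 m.
ΔN = Δφ × 111600 = -232.1 m; ΔE = Δλ × 111600 × cos(66.56600°) = +0.00237 × 111600 × 0.397692 = 105.2 m.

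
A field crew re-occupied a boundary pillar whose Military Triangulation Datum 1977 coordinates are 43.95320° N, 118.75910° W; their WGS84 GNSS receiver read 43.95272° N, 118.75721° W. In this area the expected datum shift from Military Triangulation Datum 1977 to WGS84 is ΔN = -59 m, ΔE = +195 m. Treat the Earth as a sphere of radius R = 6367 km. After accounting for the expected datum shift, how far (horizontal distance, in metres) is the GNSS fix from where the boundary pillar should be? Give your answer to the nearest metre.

44 m

Observed coordinate differences: Δφ = -0.00048°, Δλ = +0.00189°.
Converting to metres (1° lat = 111125 m, cos φ = 0.719907): observed ΔN = -53.3 m, observed ΔE = 151.2 m.
Subtracting the expected shift leaves a residual of -53.3 − (-59) = 5.7 m north and 151.2 − (195) = -43.8 m east.
Residual distance = √(5.7² + (-43.8)²) = 44.2 m.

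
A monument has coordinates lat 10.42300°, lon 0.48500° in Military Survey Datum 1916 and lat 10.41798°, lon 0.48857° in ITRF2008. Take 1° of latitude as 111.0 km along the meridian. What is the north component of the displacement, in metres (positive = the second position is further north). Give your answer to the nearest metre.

ΔN = -557 m

Δφ = 10.41798° − 10.42300° = -0.00502°; Δλ = 0.48857° − 0.48500° = +0.00357°.
ΔN = Δφ × 111000 = -557.2 m; ΔE = Δλ × 111000 × cos(10.42300°) = +0.00357 × 111000 × 0.983499 = 389.7 m.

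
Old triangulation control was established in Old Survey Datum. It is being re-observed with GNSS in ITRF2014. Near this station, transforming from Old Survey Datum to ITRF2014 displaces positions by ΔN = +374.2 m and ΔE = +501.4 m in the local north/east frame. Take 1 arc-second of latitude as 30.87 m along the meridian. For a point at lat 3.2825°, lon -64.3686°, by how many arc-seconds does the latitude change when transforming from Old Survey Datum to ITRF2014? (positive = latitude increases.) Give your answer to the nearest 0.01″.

1″ of latitude = 30.87 m, so Δφ = 374.2 / 30.87 = 12.122″.

Δφ = 12.12″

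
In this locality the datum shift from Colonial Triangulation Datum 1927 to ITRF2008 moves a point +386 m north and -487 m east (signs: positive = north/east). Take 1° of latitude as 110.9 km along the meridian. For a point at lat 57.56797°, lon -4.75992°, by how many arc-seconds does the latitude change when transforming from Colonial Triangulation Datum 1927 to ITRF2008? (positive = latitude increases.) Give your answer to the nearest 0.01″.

1° of latitude = 110.9 km, so Δφ = 386.0 / 110900 = 0.0034806° = 12.530″.

Δφ = 12.53″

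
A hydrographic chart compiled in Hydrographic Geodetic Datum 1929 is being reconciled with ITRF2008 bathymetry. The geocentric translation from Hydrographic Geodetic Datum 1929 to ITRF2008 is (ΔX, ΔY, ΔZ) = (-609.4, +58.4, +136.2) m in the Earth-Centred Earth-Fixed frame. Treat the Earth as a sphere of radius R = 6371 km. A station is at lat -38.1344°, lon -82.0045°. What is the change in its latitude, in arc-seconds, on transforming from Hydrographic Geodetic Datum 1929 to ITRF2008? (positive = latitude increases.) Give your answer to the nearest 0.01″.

sin φ = -0.617508, cos φ = 0.786564, sin λ = -0.990279, cos λ = 0.139095.
North component: ΔN = −sin φ cos λ·ΔX − sin φ sin λ·ΔY + cos φ·ΔZ = −(-0.617508)(0.139095)(-609.4) − (-0.617508)(-0.990279)(58.4) + (0.786564)(136.2) = 19.08 m.
1° of latitude spans πR/180 = 111195 m, so Δφ = 19.08 / 111195 × 3600 = 0.618″.

Δφ = 0.62″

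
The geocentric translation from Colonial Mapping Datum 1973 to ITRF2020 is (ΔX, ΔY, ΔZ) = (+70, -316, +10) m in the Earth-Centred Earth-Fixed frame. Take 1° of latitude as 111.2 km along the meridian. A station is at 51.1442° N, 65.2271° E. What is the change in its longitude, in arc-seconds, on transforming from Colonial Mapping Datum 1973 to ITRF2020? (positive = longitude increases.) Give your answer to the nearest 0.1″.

Δλ = -10.1″

sin φ = 0.778727, cos φ = 0.627363, sin λ = 0.907976, cos λ = 0.419023.
East component: ΔE = −sin λ·ΔX + cos λ·ΔY = −(0.907976)(70) + (0.419023)(-316) = -195.97 m.
1° of latitude spans 111200 m; at latitude φ, 1° of longitude spans that × cos φ = 69762.7 m, so Δλ = -195.97 / 69762.7 × 3600 = -10.113″.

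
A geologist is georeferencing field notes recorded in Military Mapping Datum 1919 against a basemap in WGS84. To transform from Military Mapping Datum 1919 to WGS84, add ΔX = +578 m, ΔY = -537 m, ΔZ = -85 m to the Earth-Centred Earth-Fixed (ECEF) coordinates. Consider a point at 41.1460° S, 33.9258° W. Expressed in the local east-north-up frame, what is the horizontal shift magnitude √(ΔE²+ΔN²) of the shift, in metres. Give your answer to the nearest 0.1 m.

The local east axis at (φ, λ) is (−sin λ, cos λ, 0), so ΔE = −sin(-33.9258°)·578 + cos(-33.9258°)·(-537) = -122.99 m.
The local north axis is (−sin φ cos λ, −sin φ sin λ, cos φ), giving ΔN = 315.568 + 197.203 − 64.008 = 448.76 m.
Horizontal magnitude = √(ΔE² + ΔN²) = √((-122.99)² + 448.76²) = 465.31 m.

465.3 m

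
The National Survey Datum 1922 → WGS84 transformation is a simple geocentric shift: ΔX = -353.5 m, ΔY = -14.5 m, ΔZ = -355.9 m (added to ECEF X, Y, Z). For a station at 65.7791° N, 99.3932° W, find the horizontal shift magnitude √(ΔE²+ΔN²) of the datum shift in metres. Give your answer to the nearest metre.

406 m

The local east axis at (φ, λ) is (−sin λ, cos λ, 0), so ΔE = −sin(-99.3932°)·(-353.5) + cos(-99.3932°)·(-14.5) = -346.39 m.
The local north axis is (−sin φ cos λ, −sin φ sin λ, cos φ), giving ΔN = -52.616 − 13.046 − 146.010 = -211.67 m.
Horizontal magnitude = √(ΔE² + ΔN²) = √((-346.39)² + (-211.67)²) = 405.95 m.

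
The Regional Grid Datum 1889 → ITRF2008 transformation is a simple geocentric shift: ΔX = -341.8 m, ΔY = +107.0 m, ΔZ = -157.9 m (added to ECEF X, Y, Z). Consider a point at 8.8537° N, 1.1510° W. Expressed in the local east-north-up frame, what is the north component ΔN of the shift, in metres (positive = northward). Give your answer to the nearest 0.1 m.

The local north axis is (−sin φ cos λ, −sin φ sin λ, cos φ), giving ΔN = 52.596 + 0.331 − 156.019 = -103.09 m.

ΔN = -103.1 m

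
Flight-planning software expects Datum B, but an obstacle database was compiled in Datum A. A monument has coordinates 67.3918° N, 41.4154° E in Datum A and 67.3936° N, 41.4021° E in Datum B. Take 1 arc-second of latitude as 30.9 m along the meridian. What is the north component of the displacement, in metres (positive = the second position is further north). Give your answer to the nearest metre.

ΔN = 200 m

Δφ = 67.3936° − 67.3918° = +0.0018°; Δλ = 41.4021° − 41.4154° = -0.0133°.
1° of latitude = 3600 × 30.90 = 111240 m.
ΔN = Δφ × 111240 = 200.2 m; ΔE = Δλ × 111240 × cos(67.3918°) = -0.0133 × 111240 × 0.384427 = -568.8 m.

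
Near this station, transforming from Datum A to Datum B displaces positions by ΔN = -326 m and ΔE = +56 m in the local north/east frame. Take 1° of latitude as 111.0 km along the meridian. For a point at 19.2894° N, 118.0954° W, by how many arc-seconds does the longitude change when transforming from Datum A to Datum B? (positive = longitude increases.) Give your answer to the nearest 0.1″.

At latitude 19.2894°, cos φ = 0.943862.
1° of longitude at this latitude = 111.0 × cos φ = 104.77 km, so Δλ = 56.0 / 104768.7 = 0.0005345° = 1.924″.

Δλ = 1.9″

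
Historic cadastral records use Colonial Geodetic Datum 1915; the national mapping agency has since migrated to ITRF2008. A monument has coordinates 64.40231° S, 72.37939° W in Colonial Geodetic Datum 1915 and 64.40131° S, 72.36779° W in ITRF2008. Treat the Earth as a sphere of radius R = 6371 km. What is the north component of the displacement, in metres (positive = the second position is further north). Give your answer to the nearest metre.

Δφ = -64.40131° − -64.40231° = +0.00100°; Δλ = -72.36779° − -72.37939° = +0.01160°.
1° along a meridian = πR/180 = 111195 m.
ΔN = Δφ × 111195 = 111.2 m; ΔE = Δλ × 111195 × cos(-64.40231°) = +0.01160 × 111195 × 0.432049 = 557.3 m.

ΔN = 111 m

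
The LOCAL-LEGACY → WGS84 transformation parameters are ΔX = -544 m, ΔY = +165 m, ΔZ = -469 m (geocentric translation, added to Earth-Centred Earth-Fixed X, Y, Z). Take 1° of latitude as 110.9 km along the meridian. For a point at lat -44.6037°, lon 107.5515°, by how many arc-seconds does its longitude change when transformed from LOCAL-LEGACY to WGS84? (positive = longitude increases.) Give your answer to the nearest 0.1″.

Δλ = 21.4″

sin φ = -0.702199, cos φ = 0.711981, sin λ = 0.953446, cos λ = -0.301563.
East component: ΔE = −sin λ·ΔX + cos λ·ΔY = −(0.953446)(-544) + (-0.301563)(165) = 468.92 m.
1° of latitude spans 110900 m; at latitude φ, 1° of longitude spans that × cos φ = 78958.7 m, so Δλ = 468.92 / 78958.7 × 3600 = 21.380″.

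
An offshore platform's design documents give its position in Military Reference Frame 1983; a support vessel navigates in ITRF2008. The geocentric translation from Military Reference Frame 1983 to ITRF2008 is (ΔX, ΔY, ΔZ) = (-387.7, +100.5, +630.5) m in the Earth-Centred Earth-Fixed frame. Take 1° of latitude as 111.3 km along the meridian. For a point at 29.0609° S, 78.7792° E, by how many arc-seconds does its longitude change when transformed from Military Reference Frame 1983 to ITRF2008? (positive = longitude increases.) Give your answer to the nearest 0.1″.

sin φ = -0.485739, cos φ = 0.874104, sin λ = 0.980885, cos λ = 0.194590.
East component: ΔE = −sin λ·ΔX + cos λ·ΔY = −(0.980885)(-387.7) + (0.194590)(100.5) = 399.85 m.
1° of latitude spans 111300 m; at latitude φ, 1° of longitude spans that × cos φ = 97287.8 m, so Δλ = 399.85 / 97287.8 × 3600 = 14.796″.

Δλ = 14.8″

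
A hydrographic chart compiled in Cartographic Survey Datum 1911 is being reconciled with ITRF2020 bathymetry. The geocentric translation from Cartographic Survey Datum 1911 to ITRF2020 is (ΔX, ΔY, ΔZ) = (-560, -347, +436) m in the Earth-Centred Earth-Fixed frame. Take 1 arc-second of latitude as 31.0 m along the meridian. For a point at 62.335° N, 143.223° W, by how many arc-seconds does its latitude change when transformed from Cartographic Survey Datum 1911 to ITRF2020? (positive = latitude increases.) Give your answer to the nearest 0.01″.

Δφ = -12.22″

sin φ = 0.885677, cos φ = 0.464301, sin λ = -0.598702, cos λ = -0.800972.
North component: ΔN = −sin φ cos λ·ΔX − sin φ sin λ·ΔY + cos φ·ΔZ = −(0.885677)(-0.800972)(-560) − (0.885677)(-0.598702)(-347) + (0.464301)(436) = -378.83 m.
1° of latitude spans 3600 × 31.00 = 111600 m, so Δφ = -378.83 / 111600 × 3600 = -12.220″.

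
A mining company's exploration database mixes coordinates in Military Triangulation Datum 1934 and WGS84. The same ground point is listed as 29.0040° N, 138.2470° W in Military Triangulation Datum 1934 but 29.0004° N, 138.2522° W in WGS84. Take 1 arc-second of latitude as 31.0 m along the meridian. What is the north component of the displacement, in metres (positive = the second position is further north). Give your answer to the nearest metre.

ΔN = -402 m

Δφ = 29.0004° − 29.0040° = -0.0036°; Δλ = -138.2522° − -138.2470° = -0.0052°.
1° of latitude = 3600 × 31.00 = 111600 m.
ΔN = Δφ × 111600 = -401.8 m; ΔE = Δλ × 111600 × cos(29.0040°) = -0.0052 × 111600 × 0.874586 = -507.5 m.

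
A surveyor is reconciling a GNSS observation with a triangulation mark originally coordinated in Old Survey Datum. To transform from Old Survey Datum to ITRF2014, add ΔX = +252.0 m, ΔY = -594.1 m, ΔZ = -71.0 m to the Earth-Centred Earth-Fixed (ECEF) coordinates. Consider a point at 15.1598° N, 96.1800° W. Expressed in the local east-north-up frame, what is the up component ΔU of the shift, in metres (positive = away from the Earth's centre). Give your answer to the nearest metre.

The local up (radial) axis is (cos φ cos λ, cos φ sin λ, sin φ), giving ΔU = -26.184 + 570.093 − 18.567 = 525.34 m.

ΔU = 525 m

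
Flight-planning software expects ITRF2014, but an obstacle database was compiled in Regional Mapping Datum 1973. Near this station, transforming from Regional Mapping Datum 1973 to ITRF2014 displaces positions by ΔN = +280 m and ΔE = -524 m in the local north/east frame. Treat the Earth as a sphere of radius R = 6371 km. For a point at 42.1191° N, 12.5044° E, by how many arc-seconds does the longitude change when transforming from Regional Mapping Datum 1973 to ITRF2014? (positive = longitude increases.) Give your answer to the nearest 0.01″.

At latitude 42.1191°, cos φ = 0.741752.
One radian of longitude at latitude φ spans R cos φ, so Δλ = ΔE / (R cos φ) = -524.0 / (6371000 × 0.741752) = -1.1088e-04 rad = -22.871″.

Δλ = -22.87″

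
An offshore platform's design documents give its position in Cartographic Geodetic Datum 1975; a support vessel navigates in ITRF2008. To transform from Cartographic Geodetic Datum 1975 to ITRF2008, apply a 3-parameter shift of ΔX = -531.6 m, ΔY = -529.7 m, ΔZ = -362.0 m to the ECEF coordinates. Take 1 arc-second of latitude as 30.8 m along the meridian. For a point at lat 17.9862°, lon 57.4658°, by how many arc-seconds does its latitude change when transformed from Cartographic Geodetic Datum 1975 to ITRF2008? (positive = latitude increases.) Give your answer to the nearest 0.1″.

Δφ = -3.8″

sin φ = 0.308788, cos φ = 0.951131, sin λ = 0.843071, cos λ = 0.537803.
North component: ΔN = −sin φ cos λ·ΔX − sin φ sin λ·ΔY + cos φ·ΔZ = −(0.308788)(0.537803)(-531.6) − (0.308788)(0.843071)(-529.7) + (0.951131)(-362.0) = -118.13 m.
1° of latitude spans 3600 × 30.80 = 110880 m, so Δφ = -118.13 / 110880 × 3600 = -3.835″.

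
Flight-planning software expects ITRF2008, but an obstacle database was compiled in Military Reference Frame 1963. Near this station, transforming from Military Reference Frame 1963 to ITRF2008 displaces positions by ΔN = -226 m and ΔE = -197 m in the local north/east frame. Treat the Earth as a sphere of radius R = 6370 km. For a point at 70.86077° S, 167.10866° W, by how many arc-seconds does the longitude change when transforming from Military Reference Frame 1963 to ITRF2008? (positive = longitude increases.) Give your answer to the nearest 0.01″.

At latitude -70.86077°, cos φ = 0.327865.
One radian of longitude at latitude φ spans R cos φ, so Δλ = ΔE / (R cos φ) = -197.0 / (6370000 × 0.327865) = -9.4326e-05 rad = -19.456″.

Δλ = -19.46″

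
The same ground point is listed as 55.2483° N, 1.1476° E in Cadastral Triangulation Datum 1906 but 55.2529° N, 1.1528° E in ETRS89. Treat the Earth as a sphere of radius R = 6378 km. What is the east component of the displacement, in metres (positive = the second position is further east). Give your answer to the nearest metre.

ΔE = 330 m

Δφ = 55.2529° − 55.2483° = +0.0046°; Δλ = 1.1528° − 1.1476° = +0.0052°.
1° along a meridian = πR/180 = 111317 m.
ΔN = Δφ × 111317 = 512.1 m; ΔE = Δλ × 111317 × cos(55.2483°) = +0.0052 × 111317 × 0.570021 = 330.0 m.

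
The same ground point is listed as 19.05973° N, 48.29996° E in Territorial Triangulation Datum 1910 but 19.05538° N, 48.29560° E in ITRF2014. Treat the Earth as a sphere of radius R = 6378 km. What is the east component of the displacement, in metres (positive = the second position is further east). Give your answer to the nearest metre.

Δφ = 19.05538° − 19.05973° = -0.00435°; Δλ = 48.29560° − 48.29996° = -0.00436°.
1° along a meridian = πR/180 = 111317 m.
ΔN = Δφ × 111317 = -484.2 m; ΔE = Δλ × 111317 × cos(19.05973°) = -0.00436 × 111317 × 0.945179 = -458.7 m.

ΔE = -459 m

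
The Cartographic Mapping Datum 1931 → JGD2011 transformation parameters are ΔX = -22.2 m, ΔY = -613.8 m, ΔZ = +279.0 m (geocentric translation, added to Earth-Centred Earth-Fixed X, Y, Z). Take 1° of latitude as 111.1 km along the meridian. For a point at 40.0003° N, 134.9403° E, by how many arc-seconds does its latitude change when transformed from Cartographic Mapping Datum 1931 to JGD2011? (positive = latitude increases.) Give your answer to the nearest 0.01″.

sin φ = 0.642792, cos φ = 0.766041, sin λ = 0.707843, cos λ = -0.706370.
North component: ΔN = −sin φ cos λ·ΔX − sin φ sin λ·ΔY + cos φ·ΔZ = −(0.642792)(-0.706370)(-22.2) − (0.642792)(0.707843)(-613.8) + (0.766041)(279.0) = 482.92 m.
1° of latitude spans 111100 m, so Δφ = 482.92 / 111100 × 3600 = 15.648″.

Δφ = 15.65″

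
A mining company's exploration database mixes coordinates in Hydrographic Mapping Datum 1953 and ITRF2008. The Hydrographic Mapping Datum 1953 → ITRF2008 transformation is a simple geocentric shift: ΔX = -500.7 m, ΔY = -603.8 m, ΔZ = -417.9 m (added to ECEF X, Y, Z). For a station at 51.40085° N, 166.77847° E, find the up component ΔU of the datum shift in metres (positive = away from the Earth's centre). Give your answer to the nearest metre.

ΔU = -109 m

At φ = 51.40085°, λ = 166.77847°: sin φ = 0.781530, cos φ = 0.623868, sin λ = 0.228717, cos λ = -0.973493.
ΔU = cos φ cos λ·ΔX + cos φ sin λ·ΔY + sin φ·ΔZ = (0.623868)(-0.973493)(-500.7) + (0.623868)(0.228717)(-603.8) + (0.781530)(-417.9) = -108.67 m.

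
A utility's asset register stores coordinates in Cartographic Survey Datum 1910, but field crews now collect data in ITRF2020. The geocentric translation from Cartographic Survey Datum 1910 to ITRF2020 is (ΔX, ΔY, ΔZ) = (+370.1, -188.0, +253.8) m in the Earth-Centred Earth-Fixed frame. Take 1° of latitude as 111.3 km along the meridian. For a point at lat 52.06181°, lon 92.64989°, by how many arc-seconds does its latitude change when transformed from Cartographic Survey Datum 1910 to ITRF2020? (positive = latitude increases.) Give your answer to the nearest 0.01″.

Δφ = 10.27″

sin φ = 0.788674, cos φ = 0.614811, sin λ = 0.998931, cos λ = -0.046233.
North component: ΔN = −sin φ cos λ·ΔX − sin φ sin λ·ΔY + cos φ·ΔZ = −(0.788674)(-0.046233)(370.1) − (0.788674)(0.998931)(-188.0) + (0.614811)(253.8) = 317.65 m.
1° of latitude spans 111300 m, so Δφ = 317.65 / 111300 × 3600 = 10.274″.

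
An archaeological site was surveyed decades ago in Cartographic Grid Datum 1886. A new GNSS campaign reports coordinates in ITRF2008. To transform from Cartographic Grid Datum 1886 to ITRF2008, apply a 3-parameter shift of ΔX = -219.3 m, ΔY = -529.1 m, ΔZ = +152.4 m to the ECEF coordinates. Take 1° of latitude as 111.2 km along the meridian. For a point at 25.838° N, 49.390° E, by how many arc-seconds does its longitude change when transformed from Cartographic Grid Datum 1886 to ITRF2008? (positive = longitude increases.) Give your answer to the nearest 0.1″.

Δλ = -6.4″

sin φ = 0.435828, cos φ = 0.900030, sin λ = 0.759158, cos λ = 0.650907.
East component: ΔE = −sin λ·ΔX + cos λ·ΔY = −(0.759158)(-219.3) + (0.650907)(-529.1) = -177.91 m.
1° of latitude spans 111200 m; at latitude φ, 1° of longitude spans that × cos φ = 100083.3 m, so Δλ = -177.91 / 100083.3 × 3600 = -6.399″.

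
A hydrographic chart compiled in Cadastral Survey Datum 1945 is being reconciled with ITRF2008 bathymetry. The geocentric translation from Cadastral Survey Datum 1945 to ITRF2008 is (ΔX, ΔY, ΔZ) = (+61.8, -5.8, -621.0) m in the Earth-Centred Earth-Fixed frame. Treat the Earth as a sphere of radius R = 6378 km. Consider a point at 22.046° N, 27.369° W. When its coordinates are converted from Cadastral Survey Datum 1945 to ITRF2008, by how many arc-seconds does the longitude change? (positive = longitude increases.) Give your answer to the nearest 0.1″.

sin φ = 0.375351, cos φ = 0.926883, sin λ = -0.459719, cos λ = 0.888064.
East component: ΔE = −sin λ·ΔX + cos λ·ΔY = −(-0.459719)(61.8) + (0.888064)(-5.8) = 23.26 m.
1° of latitude spans πR/180 = 111317 m; at latitude φ, 1° of longitude spans that × cos φ = 103177.9 m, so Δλ = 23.26 / 103177.9 × 3600 = 0.812″.

Δλ = 0.8″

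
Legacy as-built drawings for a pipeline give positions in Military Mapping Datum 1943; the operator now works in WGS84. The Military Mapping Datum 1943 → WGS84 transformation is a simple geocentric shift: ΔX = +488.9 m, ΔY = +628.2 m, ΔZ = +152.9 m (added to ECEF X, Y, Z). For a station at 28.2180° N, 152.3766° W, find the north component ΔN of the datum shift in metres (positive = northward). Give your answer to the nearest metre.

At φ = 28.2180°, λ = -152.3766°: sin φ = 0.472828, cos φ = 0.881155, sin λ = -0.463658, cos λ = -0.886014.
ΔN = −sin φ cos λ·ΔX − sin φ sin λ·ΔY + cos φ·ΔZ = −(0.472828)(-0.886014)(488.9) − (0.472828)(-0.463658)(628.2) + (0.881155)(152.9) = 477.26 m.

ΔN = 477 m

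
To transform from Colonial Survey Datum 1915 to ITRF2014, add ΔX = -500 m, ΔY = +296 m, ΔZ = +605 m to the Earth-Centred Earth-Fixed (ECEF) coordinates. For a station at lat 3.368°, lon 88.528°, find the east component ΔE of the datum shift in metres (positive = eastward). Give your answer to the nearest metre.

The local east axis at (φ, λ) is (−sin λ, cos λ, 0), so ΔE = −sin(88.528°)·(-500) + cos(88.528°)·296 = 507.44 m.

ΔE = 507 m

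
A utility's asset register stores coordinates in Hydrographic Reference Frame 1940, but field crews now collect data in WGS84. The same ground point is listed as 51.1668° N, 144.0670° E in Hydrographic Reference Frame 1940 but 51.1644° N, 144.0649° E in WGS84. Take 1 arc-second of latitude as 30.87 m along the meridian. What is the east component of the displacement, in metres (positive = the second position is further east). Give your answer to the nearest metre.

Δφ = 51.1644° − 51.1668° = -0.0024°; Δλ = 144.0649° − 144.0670° = -0.0021°.
1° of latitude = 3600 × 30.87 = 111132 m.
ΔN = Δφ × 111132 = -266.7 m; ΔE = Δλ × 111132 × cos(51.1668°) = -0.0021 × 111132 × 0.627055 = -146.3 m.

ΔE = -146 m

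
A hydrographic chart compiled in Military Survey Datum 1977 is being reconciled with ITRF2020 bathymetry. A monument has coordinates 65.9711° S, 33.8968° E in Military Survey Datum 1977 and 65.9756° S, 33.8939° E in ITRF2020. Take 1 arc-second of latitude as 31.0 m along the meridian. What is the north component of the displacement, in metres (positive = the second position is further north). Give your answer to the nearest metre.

Δφ = -65.9756° − -65.9711° = -0.0045°; Δλ = 33.8939° − 33.8968° = -0.0029°.
1° of latitude = 3600 × 31.00 = 111600 m.
ΔN = Δφ × 111600 = -502.2 m; ΔE = Δλ × 111600 × cos(-65.9711°) = -0.0029 × 111600 × 0.407197 = -131.8 m.

ΔN = -502 m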